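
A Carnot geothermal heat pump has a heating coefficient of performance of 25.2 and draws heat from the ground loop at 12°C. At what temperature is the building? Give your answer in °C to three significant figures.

23.8 °C

COP_HP = T_H/(T_H − T_C) rearranges to T_H = COP·T_C/(COP − 1).
With T_C = 285.15 K, T_H = 25.2 × 285.15/24.20 = 296.93 K.
Converting, 296.93 K = 23.78°C.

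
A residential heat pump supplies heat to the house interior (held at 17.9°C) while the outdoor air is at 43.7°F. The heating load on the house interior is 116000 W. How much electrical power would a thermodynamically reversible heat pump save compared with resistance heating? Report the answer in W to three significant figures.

111000 W

In absolute terms T_C = 279.65 K and T_H = 291.05 K, so ΔT = 11.40 K.
COP_Carnot = T_H/ΔT = 291.05/11.40 = 25.53.
Resistance heating needs Ẇ_res = Q̇_H = 116000 W; the reversible heat pump needs only Ẇ_hp = Q̇_H/COP = 4544 W.
Saving = 116000 − 4544 = 111500 W.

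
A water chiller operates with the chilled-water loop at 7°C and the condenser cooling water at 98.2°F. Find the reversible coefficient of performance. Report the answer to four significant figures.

9.408

In absolute terms T_C = 280.15 K and T_H = 309.93 K, so ΔT = 29.78 K.
For a reversible cycle, COP_Carnot = T_C/ΔT = 280.15/29.78 = 9.408.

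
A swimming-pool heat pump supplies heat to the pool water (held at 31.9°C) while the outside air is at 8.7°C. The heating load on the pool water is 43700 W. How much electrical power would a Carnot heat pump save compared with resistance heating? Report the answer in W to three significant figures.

40400 W

In absolute terms T_C = 281.85 K and T_H = 305.05 K, so ΔT = 23.20 K.
COP_Carnot = T_H/ΔT = 305.05/23.20 = 13.15.
Resistance heating needs Ẇ_res = Q̇_H = 43700 W; the reversible heat pump needs only Ẇ_hp = Q̇_H/COP = 3324 W.
Saving = 43700 − 3324 = 40380 W.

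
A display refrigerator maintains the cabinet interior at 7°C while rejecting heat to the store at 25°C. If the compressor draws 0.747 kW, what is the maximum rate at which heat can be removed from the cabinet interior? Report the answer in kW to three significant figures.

In absolute terms T_C = 280.15 K and T_H = 298.15 K, so ΔT = 18.00 K.
COP_Carnot = T_C/ΔT = 280.15/18.00 = 15.56.
Q̇_max = COP_Carnot × Ẇ = 15.56 × 0.7470 kW = 11.63 kW.

11.6 kW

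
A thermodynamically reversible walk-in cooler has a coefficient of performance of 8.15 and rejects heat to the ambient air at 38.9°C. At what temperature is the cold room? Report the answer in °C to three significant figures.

4.80 °C

For a Carnot refrigerator COP_R = T_C/(T_H − T_C), so T_C = COP·T_H/(1 + COP).
With T_H = 312.05 K, T_C = 8.15 × 312.05/9.150 = 277.95 K.
Converting, 277.95 K = 4.80°C.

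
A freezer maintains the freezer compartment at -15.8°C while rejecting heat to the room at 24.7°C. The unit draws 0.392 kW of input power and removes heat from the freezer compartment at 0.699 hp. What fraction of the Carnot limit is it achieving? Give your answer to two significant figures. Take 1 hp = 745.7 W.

0.21

Converting, Q̇_C = 0.6990 hp = 0.5212 kW, so COP_actual = Q̇_C/Ẇ = 0.5212/0.3920 = 1.330.
In absolute terms T_C = 257.35 K and T_H = 297.85 K, so ΔT = 40.50 K.
COP_Carnot = T_C/ΔT = 257.35/40.50 = 6.354.
η_II = COP_actual/COP_Carnot = 1.330/6.354 = 0.2093.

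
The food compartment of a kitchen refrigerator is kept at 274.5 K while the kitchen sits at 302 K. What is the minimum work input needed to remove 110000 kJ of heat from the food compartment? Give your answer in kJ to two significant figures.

The reservoir spacing is ΔT = 302 − 274.5 = 27.50 K.
The reversible limit is COP_R = T_C/ΔT = 9.982, so W_min = Q_C/COP = Q_C·ΔT/T_C.
W_min = 110000 × 27.50/274.50 = 11020 kJ.

11000 kJ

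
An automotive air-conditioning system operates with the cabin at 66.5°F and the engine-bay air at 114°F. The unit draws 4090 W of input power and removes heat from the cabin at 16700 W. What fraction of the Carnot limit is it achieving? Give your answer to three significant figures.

COP_actual = Q̇_C/Ẇ = 16700/4090 = 4.083.
In absolute terms T_C = 292.32 K and T_H = 318.71 K, so ΔT = 26.39 K.
COP_Carnot = T_C/ΔT = 292.32/26.39 = 11.08.
η_II = COP_actual/COP_Carnot = 4.083/11.08 = 0.3686.

0.369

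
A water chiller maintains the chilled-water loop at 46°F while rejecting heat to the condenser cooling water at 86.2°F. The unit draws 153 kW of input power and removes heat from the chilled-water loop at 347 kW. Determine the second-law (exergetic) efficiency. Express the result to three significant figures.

0.180

COP_actual = Q̇_C/Ẇ = 347.0/153.0 = 2.268.
In absolute terms T_C = 280.93 K and T_H = 303.26 K, so ΔT = 22.33 K.
COP_Carnot = T_C/ΔT = 280.93/22.33 = 12.58.
η_II = COP_actual/COP_Carnot = 2.268/12.58 = 0.1803.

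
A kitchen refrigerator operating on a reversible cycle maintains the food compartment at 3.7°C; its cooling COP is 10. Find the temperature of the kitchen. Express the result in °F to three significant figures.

88.5 °F

COP_R = T_C/(T_H − T_C) gives T_H − T_C = T_C/COP.
With T_C = 276.85 K, T_H = 276.85 × (1 + 1/10) = 304.53 K.
Converting, 304.53 K = 88.49°F.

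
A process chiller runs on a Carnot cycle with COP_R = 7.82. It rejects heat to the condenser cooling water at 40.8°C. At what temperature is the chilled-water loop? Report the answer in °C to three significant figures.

For a Carnot refrigerator COP_R = T_C/(T_H − T_C), so T_C = COP·T_H/(1 + COP).
With T_H = 313.95 K, T_C = 7.82 × 313.95/8.820 = 278.35 K.
Converting, 278.35 K = 5.20°C.

5.20 °C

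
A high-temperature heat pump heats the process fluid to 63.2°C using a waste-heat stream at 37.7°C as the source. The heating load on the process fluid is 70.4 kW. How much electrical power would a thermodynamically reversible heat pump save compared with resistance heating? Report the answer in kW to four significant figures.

65.06 kW

In absolute terms T_C = 310.85 K and T_H = 336.35 K, so ΔT = 25.50 K.
COP_Carnot = T_H/ΔT = 336.35/25.50 = 13.19.
Resistance heating needs Ẇ_res = Q̇_H = 70.40 kW; the reversible heat pump needs only Ẇ_hp = Q̇_H/COP = 5.337 kW.
Saving = 70.40 − 5.337 = 65.06 kW.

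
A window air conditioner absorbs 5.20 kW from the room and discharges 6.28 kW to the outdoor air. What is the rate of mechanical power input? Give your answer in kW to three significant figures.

1.08 kW

For a cyclic device the first law requires Q̇_H = Q̇_C + Ẇ.
Ẇ = Q̇_H − Q̇_C = 1.080 kW.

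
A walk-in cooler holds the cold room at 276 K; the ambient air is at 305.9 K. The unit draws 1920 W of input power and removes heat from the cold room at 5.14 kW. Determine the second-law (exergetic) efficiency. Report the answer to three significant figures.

0.290

Converting, Q̇_C = 5.140 kW = 5140 W, so COP_actual = Q̇_C/Ẇ = 5140/1920 = 2.677.
The reservoir spacing is ΔT = 305.9 − 276 = 29.90 K.
COP_Carnot = T_C/ΔT = 276.00/29.90 = 9.231.
η_II = COP_actual/COP_Carnot = 2.677/9.231 = 0.2900.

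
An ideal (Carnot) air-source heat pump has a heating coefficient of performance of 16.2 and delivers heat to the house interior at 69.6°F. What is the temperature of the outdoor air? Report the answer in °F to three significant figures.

COP_HP = T_H/(T_H − T_C) gives T_H − T_C = T_H/COP.
With T_H = 294.04 K, T_C = 294.04 × (1 − 1/16.2) = 275.89 K.
Converting, 275.89 K = 36.93°F.

36.9 °F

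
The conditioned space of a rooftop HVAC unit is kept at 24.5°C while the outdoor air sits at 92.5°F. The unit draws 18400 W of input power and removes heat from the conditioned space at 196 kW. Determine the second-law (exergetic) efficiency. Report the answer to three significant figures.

Converting, Q̇_C = 196.0 kW = 196000 W, so COP_actual = Q̇_C/Ẇ = 196000/18400 = 10.65.
In absolute terms T_C = 297.65 K and T_H = 306.76 K, so ΔT = 9.111 K.
COP_Carnot = T_C/ΔT = 297.65/9.111 = 32.67.
η_II = COP_actual/COP_Carnot = 10.65/32.67 = 0.3261.

0.326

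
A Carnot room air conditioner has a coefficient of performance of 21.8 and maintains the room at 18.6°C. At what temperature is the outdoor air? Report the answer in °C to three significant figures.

32.0 °C

COP_R = T_C/(T_H − T_C) gives T_H − T_C = T_C/COP.
With T_C = 291.75 K, T_H = 291.75 × (1 + 1/21.8) = 305.13 K.
Converting, 305.13 K = 31.98°C.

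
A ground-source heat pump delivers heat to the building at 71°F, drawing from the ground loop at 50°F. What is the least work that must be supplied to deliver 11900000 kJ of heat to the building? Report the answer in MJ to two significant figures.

470 MJ

In absolute terms T_C = 283.15 K and T_H = 294.82 K, so ΔT = 11.67 K.
The reversible limit is COP_HP = T_H/ΔT = 25.27, so W_min = Q_H/COP = Q_H·ΔT/T_H.
W_min = 11900000 × 11.67/294.82 = 470900 kJ = 470.9 MJ.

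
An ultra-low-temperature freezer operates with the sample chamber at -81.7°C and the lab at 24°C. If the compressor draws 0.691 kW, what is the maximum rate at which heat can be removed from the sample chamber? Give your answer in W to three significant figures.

In absolute terms T_C = 191.45 K and T_H = 297.15 K, so ΔT = 105.7 K.
COP_Carnot = T_C/ΔT = 191.45/105.7 = 1.811.
Q̇_max = COP_Carnot × Ẇ = 1.811 × 0.6910 kW = 1.252 kW = 1252 W.

1250 W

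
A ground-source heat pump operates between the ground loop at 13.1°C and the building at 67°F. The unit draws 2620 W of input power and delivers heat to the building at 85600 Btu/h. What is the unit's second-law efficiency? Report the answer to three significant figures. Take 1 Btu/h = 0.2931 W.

Converting, Q̇_H = 85600 Btu/h = 25090 W, so COP_actual = Q̇_H/Ẇ = 25090/2620 = 9.576.
In absolute terms T_C = 286.25 K and T_H = 292.59 K, so ΔT = 6.344 K.
COP_Carnot = T_H/ΔT = 292.59/6.344 = 46.12.
η_II = COP_actual/COP_Carnot = 9.576/46.12 = 0.2076.

0.208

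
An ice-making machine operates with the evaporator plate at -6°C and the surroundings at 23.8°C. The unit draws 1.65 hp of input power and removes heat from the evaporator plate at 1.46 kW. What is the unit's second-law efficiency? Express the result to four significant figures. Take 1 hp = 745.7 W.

0.1324

Converting, Q̇_C = 1.460 kW = 1.958 hp, so COP_actual = Q̇_C/Ẇ = 1.958/1.650 = 1.187.
In absolute terms T_C = 267.15 K and T_H = 296.95 K, so ΔT = 29.80 K.
COP_Carnot = T_C/ΔT = 267.15/29.80 = 8.965.
η_II = COP_actual/COP_Carnot = 1.187/8.965 = 0.1324.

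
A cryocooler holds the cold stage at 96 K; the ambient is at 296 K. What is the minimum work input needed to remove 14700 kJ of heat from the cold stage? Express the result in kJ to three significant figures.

The reservoir spacing is ΔT = 296 − 96 = 200.0 K.
The reversible limit is COP_R = T_C/ΔT = 0.4800, so W_min = Q_C/COP = Q_C·ΔT/T_C.
W_min = 14700 × 200.0/96.00 = 30630 kJ.

30600 kJ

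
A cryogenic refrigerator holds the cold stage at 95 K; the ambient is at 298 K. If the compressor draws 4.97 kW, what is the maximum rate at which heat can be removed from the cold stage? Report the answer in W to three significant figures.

2330 W

The reservoir spacing is ΔT = 298 − 95 = 203.0 K.
COP_Carnot = T_C/ΔT = 95.00/203.0 = 0.4680.
Q̇_max = COP_Carnot × Ẇ = 0.4680 × 4.970 kW = 2.326 kW = 2326 W.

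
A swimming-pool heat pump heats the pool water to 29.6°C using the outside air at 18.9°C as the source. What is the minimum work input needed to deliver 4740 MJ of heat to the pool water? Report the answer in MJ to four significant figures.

In absolute terms T_C = 292.05 K and T_H = 302.75 K, so ΔT = 10.70 K.
The reversible limit is COP_HP = T_H/ΔT = 28.29, so W_min = Q_H/COP = Q_H·ΔT/T_H.
W_min = 4740 × 10.70/302.75 = 167.5 MJ.

167.5 MJ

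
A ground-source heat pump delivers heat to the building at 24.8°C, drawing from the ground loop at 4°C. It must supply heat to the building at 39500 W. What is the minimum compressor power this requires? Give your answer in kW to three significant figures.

In absolute terms T_C = 277.15 K and T_H = 297.95 K, so ΔT = 20.80 K.
COP_Carnot = T_H/ΔT = 297.95/20.80 = 14.32.
Ẇ_min = Q̇/COP_Carnot = 39500/14.32 = 2758 W = 2.758 kW.

2.76 kW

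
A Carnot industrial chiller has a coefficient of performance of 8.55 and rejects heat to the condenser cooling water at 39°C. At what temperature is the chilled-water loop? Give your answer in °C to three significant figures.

6.31 °C

For a Carnot refrigerator COP_R = T_C/(T_H − T_C), so T_C = COP·T_H/(1 + COP).
With T_H = 312.15 K, T_C = 8.55 × 312.15/9.550 = 279.46 K.
Converting, 279.46 K = 6.31°C.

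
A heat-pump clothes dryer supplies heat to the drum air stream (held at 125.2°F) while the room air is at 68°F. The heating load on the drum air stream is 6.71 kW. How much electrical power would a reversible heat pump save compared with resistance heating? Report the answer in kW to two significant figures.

In absolute terms T_C = 293.15 K and T_H = 324.93 K, so ΔT = 31.78 K.
COP_Carnot = T_H/ΔT = 324.93/31.78 = 10.23.
Resistance heating needs Ẇ_res = Q̇_H = 6.710 kW; the reversible heat pump needs only Ẇ_hp = Q̇_H/COP = 0.6562 kW.
Saving = 6.710 − 0.6562 = 6.054 kW.

6.1 kW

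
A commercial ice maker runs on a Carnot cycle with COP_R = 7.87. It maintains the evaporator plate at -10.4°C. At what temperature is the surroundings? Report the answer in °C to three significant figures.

23.0 °C

COP_R = T_C/(T_H − T_C) gives T_H − T_C = T_C/COP.
With T_C = 262.75 K, T_H = 262.75 × (1 + 1/7.87) = 296.14 K.
Converting, 296.14 K = 22.99°C.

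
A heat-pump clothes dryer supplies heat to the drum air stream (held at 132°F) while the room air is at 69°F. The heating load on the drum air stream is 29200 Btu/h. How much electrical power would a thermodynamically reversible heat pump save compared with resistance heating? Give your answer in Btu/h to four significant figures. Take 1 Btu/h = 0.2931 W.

In absolute terms T_C = 293.71 K and T_H = 328.71 K, so ΔT = 35.00 K.
COP_Carnot = T_H/ΔT = 328.71/35.00 = 9.392.
Resistance heating needs Ẇ_res = Q̇_H = 29200 Btu/h; the reversible heat pump needs only Ẇ_hp = Q̇_H/COP = 3109 Btu/h.
Saving = 29200 − 3109 = 26090 Btu/h.

26090 Btu/h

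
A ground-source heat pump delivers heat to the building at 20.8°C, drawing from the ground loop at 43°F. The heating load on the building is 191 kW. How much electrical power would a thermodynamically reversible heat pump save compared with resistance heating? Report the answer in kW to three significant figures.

181 kW

In absolute terms T_C = 279.26 K and T_H = 293.95 K, so ΔT = 14.69 K.
COP_Carnot = T_H/ΔT = 293.95/14.69 = 20.01.
Resistance heating needs Ẇ_res = Q̇_H = 191.0 kW; the reversible heat pump needs only Ẇ_hp = Q̇_H/COP = 9.544 kW.
Saving = 191.0 − 9.544 = 181.5 kW.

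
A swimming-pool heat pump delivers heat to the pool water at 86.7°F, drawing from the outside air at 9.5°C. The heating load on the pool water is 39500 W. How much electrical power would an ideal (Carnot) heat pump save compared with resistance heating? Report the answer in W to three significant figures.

In absolute terms T_C = 282.65 K and T_H = 303.54 K, so ΔT = 20.89 K.
COP_Carnot = T_H/ΔT = 303.54/20.89 = 14.53.
Resistance heating needs Ẇ_res = Q̇_H = 39500 W; the reversible heat pump needs only Ẇ_hp = Q̇_H/COP = 2718 W.
Saving = 39500 − 2718 = 36780 W.

36800 W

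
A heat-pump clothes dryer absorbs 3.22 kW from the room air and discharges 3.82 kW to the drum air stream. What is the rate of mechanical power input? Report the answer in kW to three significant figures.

0.600 kW

For a cyclic device the first law requires Q̇_H = Q̇_C + Ẇ.
Ẇ = Q̇_H − Q̇_C = 0.6000 kW.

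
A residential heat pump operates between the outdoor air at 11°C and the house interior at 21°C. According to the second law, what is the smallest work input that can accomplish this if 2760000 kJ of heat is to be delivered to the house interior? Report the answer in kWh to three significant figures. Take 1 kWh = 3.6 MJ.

26.1 kWh

In absolute terms T_C = 284.15 K and T_H = 294.15 K, so ΔT = 10.00 K.
The reversible limit is COP_HP = T_H/ΔT = 29.42, so W_min = Q_H/COP = Q_H·ΔT/T_H.
W_min = 2760000 × 10.00/294.15 = 93830 kJ = 26.06 kWh.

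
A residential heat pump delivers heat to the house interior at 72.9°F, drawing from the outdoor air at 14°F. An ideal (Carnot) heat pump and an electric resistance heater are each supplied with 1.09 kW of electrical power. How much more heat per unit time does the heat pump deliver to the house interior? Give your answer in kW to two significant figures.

8.8 kW

In absolute terms T_C = 263.15 K and T_H = 295.87 K, so ΔT = 32.72 K.
COP_Carnot = T_H/ΔT = 295.87/32.72 = 9.042.
The heat pump delivers Q̇_H = COP × Ẇ = 9.856 kW; the resistance heater delivers Ẇ = 1.090 kW.
Extra = (COP − 1)·Ẇ = 8.766 kW.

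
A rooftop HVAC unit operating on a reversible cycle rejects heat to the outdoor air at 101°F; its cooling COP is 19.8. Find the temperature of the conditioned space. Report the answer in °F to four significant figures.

74.04 °F

For a Carnot refrigerator COP_R = T_C/(T_H − T_C), so T_C = COP·T_H/(1 + COP).
With T_H = 311.48 K, T_C = 19.8 × 311.48/20.80 = 296.51 K.
Converting, 296.51 K = 74.04°F.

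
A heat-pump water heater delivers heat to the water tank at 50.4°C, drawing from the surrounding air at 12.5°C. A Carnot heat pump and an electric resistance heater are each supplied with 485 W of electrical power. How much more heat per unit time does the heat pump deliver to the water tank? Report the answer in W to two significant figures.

3700 W

In absolute terms T_C = 285.65 K and T_H = 323.55 K, so ΔT = 37.90 K.
COP_Carnot = T_H/ΔT = 323.55/37.90 = 8.537.
The heat pump delivers Q̇_H = COP × Ẇ = 4140 W; the resistance heater delivers Ẇ = 485.0 W.
Extra = (COP − 1)·Ẇ = 3655 W.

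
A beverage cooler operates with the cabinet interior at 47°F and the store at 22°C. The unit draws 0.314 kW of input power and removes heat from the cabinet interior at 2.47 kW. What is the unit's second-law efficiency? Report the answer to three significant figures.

0.382

COP_actual = Q̇_C/Ẇ = 2.470/0.3140 = 7.866.
In absolute terms T_C = 281.48 K and T_H = 295.15 K, so ΔT = 13.67 K.
COP_Carnot = T_C/ΔT = 281.48/13.67 = 20.60.
η_II = COP_actual/COP_Carnot = 7.866/20.60 = 0.3819.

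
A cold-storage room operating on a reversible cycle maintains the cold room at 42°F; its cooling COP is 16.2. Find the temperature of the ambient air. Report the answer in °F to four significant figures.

COP_R = T_C/(T_H − T_C) gives T_H − T_C = T_C/COP.
With T_C = 278.71 K, T_H = 278.71 × (1 + 1/16.2) = 295.91 K.
Converting, 295.91 K = 72.97°F.

72.97 °F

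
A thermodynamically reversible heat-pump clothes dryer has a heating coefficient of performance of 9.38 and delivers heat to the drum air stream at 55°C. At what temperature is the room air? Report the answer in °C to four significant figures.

20.02 °C

COP_HP = T_H/(T_H − T_C) gives T_H − T_C = T_H/COP.
With T_H = 328.15 K, T_C = 328.15 × (1 − 1/9.38) = 293.17 K.
Converting, 293.17 K = 20.02°C.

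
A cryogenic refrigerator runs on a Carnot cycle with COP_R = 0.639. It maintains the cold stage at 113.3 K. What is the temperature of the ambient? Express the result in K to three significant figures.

291 K

COP_R = T_C/(T_H − T_C) gives T_H − T_C = T_C/COP.
With T_C = 113.30 K, T_H = 113.30 × (1 + 1/0.639) = 290.61 K.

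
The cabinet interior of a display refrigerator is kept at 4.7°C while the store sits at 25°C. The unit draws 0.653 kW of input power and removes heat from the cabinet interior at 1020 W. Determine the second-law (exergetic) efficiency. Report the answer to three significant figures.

0.114

Converting, Q̇_C = 1020 W = 1.020 kW, so COP_actual = Q̇_C/Ẇ = 1.020/0.6530 = 1.562.
In absolute terms T_C = 277.85 K and T_H = 298.15 K, so ΔT = 20.30 K.
COP_Carnot = T_C/ΔT = 277.85/20.30 = 13.69.
η_II = COP_actual/COP_Carnot = 1.562/13.69 = 0.1141.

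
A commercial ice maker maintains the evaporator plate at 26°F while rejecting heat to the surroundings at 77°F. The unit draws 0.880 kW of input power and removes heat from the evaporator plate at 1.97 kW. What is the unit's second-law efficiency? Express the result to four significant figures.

0.2351

COP_actual = Q̇_C/Ẇ = 1.970/0.8800 = 2.239.
In absolute terms T_C = 269.82 K and T_H = 298.15 K, so ΔT = 28.33 K.
COP_Carnot = T_C/ΔT = 269.82/28.33 = 9.523.
η_II = COP_actual/COP_Carnot = 2.239/9.523 = 0.2351.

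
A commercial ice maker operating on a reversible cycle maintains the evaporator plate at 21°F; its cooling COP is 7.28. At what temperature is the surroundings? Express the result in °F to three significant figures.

COP_R = T_C/(T_H − T_C) gives T_H − T_C = T_C/COP.
With T_C = 267.04 K, T_H = 267.04 × (1 + 1/7.28) = 303.72 K.
Converting, 303.72 K = 87.03°F.

87.0 °F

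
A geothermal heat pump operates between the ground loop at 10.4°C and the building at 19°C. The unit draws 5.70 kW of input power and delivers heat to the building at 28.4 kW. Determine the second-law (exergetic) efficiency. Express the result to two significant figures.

0.15

COP_actual = Q̇_H/Ẇ = 28.40/5.700 = 4.982.
In absolute terms T_C = 283.55 K and T_H = 292.15 K, so ΔT = 8.600 K.
COP_Carnot = T_H/ΔT = 292.15/8.600 = 33.97.
η_II = COP_actual/COP_Carnot = 4.982/33.97 = 0.1467.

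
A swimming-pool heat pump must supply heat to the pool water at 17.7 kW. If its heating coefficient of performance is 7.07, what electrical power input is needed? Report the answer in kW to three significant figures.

2.50 kW

Ẇ = Q̇_H/COP_HP = 17.70/7.07 = 2.504 kW.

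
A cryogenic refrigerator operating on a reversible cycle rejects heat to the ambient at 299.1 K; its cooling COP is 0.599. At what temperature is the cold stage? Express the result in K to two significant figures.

For a Carnot refrigerator COP_R = T_C/(T_H − T_C), so T_C = COP·T_H/(1 + COP).
With T_H = 299.10 K, T_C = 0.599 × 299.10/1.599 = 112.05 K.

110 K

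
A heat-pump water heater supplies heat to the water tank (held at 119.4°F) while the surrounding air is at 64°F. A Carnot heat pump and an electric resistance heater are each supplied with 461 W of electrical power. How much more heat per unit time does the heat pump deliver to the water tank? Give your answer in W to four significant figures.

In absolute terms T_C = 290.93 K and T_H = 321.71 K, so ΔT = 30.78 K.
COP_Carnot = T_H/ΔT = 321.71/30.78 = 10.45.
The heat pump delivers Q̇_H = COP × Ẇ = 4819 W; the resistance heater delivers Ẇ = 461.0 W.
Extra = (COP − 1)·Ẇ = 4358 W.

4358 W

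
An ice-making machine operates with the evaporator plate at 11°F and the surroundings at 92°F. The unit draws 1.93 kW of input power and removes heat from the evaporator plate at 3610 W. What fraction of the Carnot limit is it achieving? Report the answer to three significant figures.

0.322

Converting, Q̇_C = 3610 W = 3.610 kW, so COP_actual = Q̇_C/Ẇ = 3.610/1.930 = 1.870.
In absolute terms T_C = 261.48 K and T_H = 306.48 K, so ΔT = 45.00 K.
COP_Carnot = T_C/ΔT = 261.48/45.00 = 5.811.
η_II = COP_actual/COP_Carnot = 1.870/5.811 = 0.3219.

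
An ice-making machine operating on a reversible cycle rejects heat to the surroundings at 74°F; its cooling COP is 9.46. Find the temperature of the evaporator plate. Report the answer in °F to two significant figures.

23 °F

For a Carnot refrigerator COP_R = T_C/(T_H − T_C), so T_C = COP·T_H/(1 + COP).
With T_H = 296.48 K, T_C = 9.46 × 296.48/10.46 = 268.14 K.
Converting, 268.14 K = 22.98°F.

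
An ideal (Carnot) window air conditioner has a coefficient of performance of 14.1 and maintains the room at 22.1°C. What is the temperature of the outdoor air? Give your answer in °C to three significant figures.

COP_R = T_C/(T_H − T_C) gives T_H − T_C = T_C/COP.
With T_C = 295.25 K, T_H = 295.25 × (1 + 1/14.1) = 316.19 K.
Converting, 316.19 K = 43.04°C.

43.0 °C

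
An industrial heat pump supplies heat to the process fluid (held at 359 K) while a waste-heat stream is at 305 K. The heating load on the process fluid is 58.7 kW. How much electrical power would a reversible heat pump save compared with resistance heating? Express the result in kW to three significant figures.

49.9 kW

The reservoir spacing is ΔT = 359 − 305 = 54.00 K.
COP_Carnot = T_H/ΔT = 359.00/54.00 = 6.648.
Resistance heating needs Ẇ_res = Q̇_H = 58.70 kW; the reversible heat pump needs only Ẇ_hp = Q̇_H/COP = 8.830 kW.
Saving = 58.70 − 8.830 = 49.87 kW.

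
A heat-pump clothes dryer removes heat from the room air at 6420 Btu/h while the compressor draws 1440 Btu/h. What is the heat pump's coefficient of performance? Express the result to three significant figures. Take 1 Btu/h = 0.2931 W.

The first law gives Q̇_H = Q̇_C + Ẇ, so the three rates are Q̇_C = 6420, Q̇_H = 7860, Ẇ = 1440 Btu/h.
COP_HP = Q̇_H/Ẇ = 7860/1440 = 5.458.

5.46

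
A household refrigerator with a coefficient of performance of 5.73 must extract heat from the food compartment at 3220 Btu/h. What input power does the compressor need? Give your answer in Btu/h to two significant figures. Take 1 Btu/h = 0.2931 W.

Ẇ = Q̇_C/COP = 3220/5.73 = 562.0 Btu/h.

560 Btu/h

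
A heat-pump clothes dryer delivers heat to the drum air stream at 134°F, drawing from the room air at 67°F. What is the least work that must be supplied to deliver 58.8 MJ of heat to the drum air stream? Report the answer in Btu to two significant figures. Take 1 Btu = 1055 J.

In absolute terms T_C = 292.59 K and T_H = 329.82 K, so ΔT = 37.22 K.
The reversible limit is COP_HP = T_H/ΔT = 8.861, so W_min = Q_H/COP = Q_H·ΔT/T_H.
W_min = 58.80 × 37.22/329.82 = 6.636 MJ = 6290 Btu.

6300 Btu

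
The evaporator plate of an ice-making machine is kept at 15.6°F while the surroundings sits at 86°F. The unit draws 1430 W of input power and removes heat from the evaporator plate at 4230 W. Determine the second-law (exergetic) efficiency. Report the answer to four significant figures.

COP_actual = Q̇_C/Ẇ = 4230/1430 = 2.958.
In absolute terms T_C = 264.04 K and T_H = 303.15 K, so ΔT = 39.11 K.
COP_Carnot = T_C/ΔT = 264.04/39.11 = 6.751.
η_II = COP_actual/COP_Carnot = 2.958/6.751 = 0.4382.

0.4382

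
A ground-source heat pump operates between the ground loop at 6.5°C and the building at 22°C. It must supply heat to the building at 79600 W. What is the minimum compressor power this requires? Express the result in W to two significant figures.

In absolute terms T_C = 279.65 K and T_H = 295.15 K, so ΔT = 15.50 K.
COP_Carnot = T_H/ΔT = 295.15/15.50 = 19.04.
Ẇ_min = Q̇/COP_Carnot = 79600/19.04 = 4180 W.

4200 W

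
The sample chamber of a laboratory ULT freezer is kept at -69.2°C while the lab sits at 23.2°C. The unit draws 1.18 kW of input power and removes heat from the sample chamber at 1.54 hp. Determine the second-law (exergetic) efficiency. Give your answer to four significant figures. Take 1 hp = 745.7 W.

0.4409

Converting, Q̇_C = 1.540 hp = 1.148 kW, so COP_actual = Q̇_C/Ẇ = 1.148/1.180 = 0.9732.
In absolute terms T_C = 203.95 K and T_H = 296.35 K, so ΔT = 92.40 K.
COP_Carnot = T_C/ΔT = 203.95/92.40 = 2.207.
η_II = COP_actual/COP_Carnot = 0.9732/2.207 = 0.4409.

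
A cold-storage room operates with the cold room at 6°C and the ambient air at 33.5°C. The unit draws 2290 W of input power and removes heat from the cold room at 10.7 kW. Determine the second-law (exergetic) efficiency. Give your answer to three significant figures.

0.460

Converting, Q̇_C = 10.70 kW = 10700 W, so COP_actual = Q̇_C/Ẇ = 10700/2290 = 4.672.
In absolute terms T_C = 279.15 K and T_H = 306.65 K, so ΔT = 27.50 K.
COP_Carnot = T_C/ΔT = 279.15/27.50 = 10.15.
η_II = COP_actual/COP_Carnot = 4.672/10.15 = 0.4603.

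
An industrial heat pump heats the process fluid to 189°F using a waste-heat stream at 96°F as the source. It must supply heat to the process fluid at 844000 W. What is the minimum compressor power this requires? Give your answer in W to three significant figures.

In absolute terms T_C = 308.71 K and T_H = 360.37 K, so ΔT = 51.67 K.
COP_Carnot = T_H/ΔT = 360.37/51.67 = 6.975.
Ẇ_min = Q̇/COP_Carnot = 844000/6.975 = 121000 W.

121000 W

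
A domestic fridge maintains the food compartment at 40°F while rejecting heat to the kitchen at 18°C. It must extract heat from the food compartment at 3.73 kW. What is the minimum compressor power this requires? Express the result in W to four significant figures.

182.1 W

In absolute terms T_C = 277.59 K and T_H = 291.15 K, so ΔT = 13.56 K.
COP_Carnot = T_C/ΔT = 277.59/13.56 = 20.48.
Ẇ_min = Q̇/COP_Carnot = 3.730/20.48 = 0.1821 kW = 182.1 W.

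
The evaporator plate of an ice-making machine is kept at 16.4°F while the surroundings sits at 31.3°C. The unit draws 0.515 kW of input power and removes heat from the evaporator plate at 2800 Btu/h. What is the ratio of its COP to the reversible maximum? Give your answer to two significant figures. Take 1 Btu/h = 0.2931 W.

Converting, Q̇_C = 2800 Btu/h = 0.8207 kW, so COP_actual = Q̇_C/Ẇ = 0.8207/0.5150 = 1.594.
In absolute terms T_C = 264.48 K and T_H = 304.45 K, so ΔT = 39.97 K.
COP_Carnot = T_C/ΔT = 264.48/39.97 = 6.618.
η_II = COP_actual/COP_Carnot = 1.594/6.618 = 0.2408.

0.24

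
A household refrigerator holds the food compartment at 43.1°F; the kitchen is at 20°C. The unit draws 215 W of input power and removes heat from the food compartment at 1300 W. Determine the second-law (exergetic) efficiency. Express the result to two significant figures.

0.30

COP_actual = Q̇_C/Ẇ = 1300/215.0 = 6.047.
In absolute terms T_C = 279.32 K and T_H = 293.15 K, so ΔT = 13.83 K.
COP_Carnot = T_C/ΔT = 279.32/13.83 = 20.19.
η_II = COP_actual/COP_Carnot = 6.047/20.19 = 0.2995.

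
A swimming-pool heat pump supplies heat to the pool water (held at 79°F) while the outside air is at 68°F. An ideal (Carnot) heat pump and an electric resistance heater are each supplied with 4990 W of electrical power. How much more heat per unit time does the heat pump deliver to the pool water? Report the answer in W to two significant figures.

240000 W

In absolute terms T_C = 293.15 K and T_H = 299.26 K, so ΔT = 6.111 K.
COP_Carnot = T_H/ΔT = 299.26/6.111 = 48.97.
The heat pump delivers Q̇_H = COP × Ẇ = 244400 W; the resistance heater delivers Ẇ = 4990 W.
Extra = (COP − 1)·Ẇ = 239400 W.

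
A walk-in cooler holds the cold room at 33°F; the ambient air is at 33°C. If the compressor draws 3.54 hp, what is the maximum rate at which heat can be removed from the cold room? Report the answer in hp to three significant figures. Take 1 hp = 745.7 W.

In absolute terms T_C = 273.71 K and T_H = 306.15 K, so ΔT = 32.44 K.
COP_Carnot = T_C/ΔT = 273.71/32.44 = 8.436.
Q̇_max = COP_Carnot × Ẇ = 8.436 × 3.540 hp = 29.86 hp.

29.9 hp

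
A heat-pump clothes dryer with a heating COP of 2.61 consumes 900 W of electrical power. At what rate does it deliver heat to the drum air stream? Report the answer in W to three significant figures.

Q̇_H = COP_HP × Ẇ = 2.61 × 900.0 = 2349 W.

2350 W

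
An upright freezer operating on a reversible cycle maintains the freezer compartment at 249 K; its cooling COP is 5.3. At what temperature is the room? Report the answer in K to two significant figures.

COP_R = T_C/(T_H − T_C) gives T_H − T_C = T_C/COP.
With T_C = 249.00 K, T_H = 249.00 × (1 + 1/5.3) = 295.98 K.

300 K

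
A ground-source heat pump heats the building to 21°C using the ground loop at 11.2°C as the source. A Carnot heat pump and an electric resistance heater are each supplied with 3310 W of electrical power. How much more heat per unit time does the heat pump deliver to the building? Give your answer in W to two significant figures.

96000 W

In absolute terms T_C = 284.35 K and T_H = 294.15 K, so ΔT = 9.800 K.
COP_Carnot = T_H/ΔT = 294.15/9.800 = 30.02.
The heat pump delivers Q̇_H = COP × Ẇ = 99350 W; the resistance heater delivers Ẇ = 3310 W.
Extra = (COP − 1)·Ẇ = 96040 W.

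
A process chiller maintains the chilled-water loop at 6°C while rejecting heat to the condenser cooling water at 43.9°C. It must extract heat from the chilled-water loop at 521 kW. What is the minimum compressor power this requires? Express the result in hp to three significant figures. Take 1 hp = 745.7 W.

In absolute terms T_C = 279.15 K and T_H = 317.05 K, so ΔT = 37.90 K.
COP_Carnot = T_C/ΔT = 279.15/37.90 = 7.365.
Ẇ_min = Q̇/COP_Carnot = 521.0/7.365 = 70.74 kW = 94.86 hp.

94.9 hp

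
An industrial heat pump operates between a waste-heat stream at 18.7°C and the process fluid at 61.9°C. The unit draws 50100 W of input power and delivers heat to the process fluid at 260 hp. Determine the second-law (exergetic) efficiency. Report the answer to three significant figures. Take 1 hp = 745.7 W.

Converting, Q̇_H = 260.0 hp = 193900 W, so COP_actual = Q̇_H/Ẇ = 193900/50100 = 3.870.
In absolute terms T_C = 291.85 K and T_H = 335.05 K, so ΔT = 43.20 K.
COP_Carnot = T_H/ΔT = 335.05/43.20 = 7.756.
η_II = COP_actual/COP_Carnot = 3.870/7.756 = 0.4990.

0.499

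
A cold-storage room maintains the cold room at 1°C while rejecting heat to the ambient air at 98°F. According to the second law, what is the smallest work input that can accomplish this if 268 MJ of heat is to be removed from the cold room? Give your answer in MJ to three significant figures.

34.9 MJ

In absolute terms T_C = 274.15 K and T_H = 309.82 K, so ΔT = 35.67 K.
The reversible limit is COP_R = T_C/ΔT = 7.686, so W_min = Q_C/COP = Q_C·ΔT/T_C.
W_min = 268.0 × 35.67/274.15 = 34.87 MJ.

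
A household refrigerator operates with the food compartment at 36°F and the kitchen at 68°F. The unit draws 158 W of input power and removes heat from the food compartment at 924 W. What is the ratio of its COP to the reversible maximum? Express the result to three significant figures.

0.378

COP_actual = Q̇_C/Ẇ = 924.0/158.0 = 5.848.
In absolute terms T_C = 275.37 K and T_H = 293.15 K, so ΔT = 17.78 K.
COP_Carnot = T_C/ΔT = 275.37/17.78 = 15.49.
η_II = COP_actual/COP_Carnot = 5.848/15.49 = 0.3775.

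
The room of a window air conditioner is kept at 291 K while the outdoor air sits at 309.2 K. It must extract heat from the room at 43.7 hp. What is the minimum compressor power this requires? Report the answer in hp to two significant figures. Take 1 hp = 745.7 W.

The reservoir spacing is ΔT = 309.2 − 291 = 18.20 K.
COP_Carnot = T_C/ΔT = 291.00/18.20 = 15.99.
Ẇ_min = Q̇/COP_Carnot = 43.70/15.99 = 2.733 hp.

2.7 hp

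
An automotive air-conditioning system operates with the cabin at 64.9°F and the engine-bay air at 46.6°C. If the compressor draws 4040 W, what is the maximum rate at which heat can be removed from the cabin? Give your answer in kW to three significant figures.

41.6 kW

In absolute terms T_C = 291.43 K and T_H = 319.75 K, so ΔT = 28.32 K.
COP_Carnot = T_C/ΔT = 291.43/28.32 = 10.29.
Q̇_max = COP_Carnot × Ẇ = 10.29 × 4040 W = 41570 W = 41.57 kW.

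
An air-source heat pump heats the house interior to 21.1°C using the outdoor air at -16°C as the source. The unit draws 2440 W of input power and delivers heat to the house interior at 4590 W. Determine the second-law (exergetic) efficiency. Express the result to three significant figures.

0.237

COP_actual = Q̇_H/Ẇ = 4590/2440 = 1.881.
In absolute terms T_C = 257.15 K and T_H = 294.25 K, so ΔT = 37.10 K.
COP_Carnot = T_H/ΔT = 294.25/37.10 = 7.931.
η_II = COP_actual/COP_Carnot = 1.881/7.931 = 0.2372.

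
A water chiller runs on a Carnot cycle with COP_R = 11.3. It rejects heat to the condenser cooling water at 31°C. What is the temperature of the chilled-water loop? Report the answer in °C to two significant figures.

For a Carnot refrigerator COP_R = T_C/(T_H − T_C), so T_C = COP·T_H/(1 + COP).
With T_H = 304.15 K, T_C = 11.3 × 304.15/12.30 = 279.42 K.
Converting, 279.42 K = 6.27°C.

6.3 °C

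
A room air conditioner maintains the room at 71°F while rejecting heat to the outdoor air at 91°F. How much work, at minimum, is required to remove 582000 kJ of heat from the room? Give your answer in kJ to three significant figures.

In absolute terms T_C = 294.82 K and T_H = 305.93 K, so ΔT = 11.11 K.
The reversible limit is COP_R = T_C/ΔT = 26.53, so W_min = Q_C/COP = Q_C·ΔT/T_C.
W_min = 582000 × 11.11/294.82 = 21930 kJ.

21900 kJ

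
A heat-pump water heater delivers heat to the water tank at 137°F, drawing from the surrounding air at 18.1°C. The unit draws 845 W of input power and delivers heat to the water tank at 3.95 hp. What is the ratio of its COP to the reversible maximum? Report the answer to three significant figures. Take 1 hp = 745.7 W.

0.423

Converting, Q̇_H = 3.950 hp = 2946 W, so COP_actual = Q̇_H/Ẇ = 2946/845.0 = 3.486.
In absolute terms T_C = 291.25 K and T_H = 331.48 K, so ΔT = 40.23 K.
COP_Carnot = T_H/ΔT = 331.48/40.23 = 8.239.
η_II = COP_actual/COP_Carnot = 3.486/8.239 = 0.4231.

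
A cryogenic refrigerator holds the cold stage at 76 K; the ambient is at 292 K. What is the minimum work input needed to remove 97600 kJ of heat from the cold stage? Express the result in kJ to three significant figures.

The reservoir spacing is ΔT = 292 − 76 = 216.0 K.
The reversible limit is COP_R = T_C/ΔT = 0.3519, so W_min = Q_C/COP = Q_C·ΔT/T_C.
W_min = 97600 × 216.0/76.00 = 277400 kJ.

277000 kJ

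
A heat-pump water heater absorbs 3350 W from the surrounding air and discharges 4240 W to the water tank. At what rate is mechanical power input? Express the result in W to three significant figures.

890 W

For a cyclic device the first law requires Q̇_H = Q̇_C + Ẇ.
Ẇ = Q̇_H − Q̇_C = 890.0 W.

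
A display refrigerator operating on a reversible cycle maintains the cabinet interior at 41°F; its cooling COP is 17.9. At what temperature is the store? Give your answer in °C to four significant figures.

20.54 °C

COP_R = T_C/(T_H − T_C) gives T_H − T_C = T_C/COP.
With T_C = 278.15 K, T_H = 278.15 × (1 + 1/17.9) = 293.69 K.
Converting, 293.69 K = 20.54°C.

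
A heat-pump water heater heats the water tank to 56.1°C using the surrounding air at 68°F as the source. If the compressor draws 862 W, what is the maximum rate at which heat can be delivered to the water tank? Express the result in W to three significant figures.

7860 W

In absolute terms T_C = 293.15 K and T_H = 329.25 K, so ΔT = 36.10 K.
COP_Carnot = T_H/ΔT = 329.25/36.10 = 9.120.
Q̇_max = COP_Carnot × Ẇ = 9.120 × 862.0 W = 7862 W.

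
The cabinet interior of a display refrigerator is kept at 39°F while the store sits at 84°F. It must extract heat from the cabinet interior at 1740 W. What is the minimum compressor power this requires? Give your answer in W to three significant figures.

In absolute terms T_C = 277.04 K and T_H = 302.04 K, so ΔT = 25.00 K.
COP_Carnot = T_C/ΔT = 277.04/25.00 = 11.08.
Ẇ_min = Q̇/COP_Carnot = 1740/11.08 = 157.0 W.

157 W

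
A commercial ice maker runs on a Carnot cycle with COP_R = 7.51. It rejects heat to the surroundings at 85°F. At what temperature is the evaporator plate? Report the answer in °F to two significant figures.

21 °F

For a Carnot refrigerator COP_R = T_C/(T_H − T_C), so T_C = COP·T_H/(1 + COP).
With T_H = 302.59 K, T_C = 7.51 × 302.59/8.510 = 267.04 K.
Converting, 267.04 K = 21.00°F.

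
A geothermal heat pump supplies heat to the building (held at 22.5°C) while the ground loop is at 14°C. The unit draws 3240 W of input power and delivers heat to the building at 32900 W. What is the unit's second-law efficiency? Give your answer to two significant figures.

COP_actual = Q̇_H/Ẇ = 32900/3240 = 10.15.
In absolute terms T_C = 287.15 K and T_H = 295.65 K, so ΔT = 8.500 K.
COP_Carnot = T_H/ΔT = 295.65/8.500 = 34.78.
η_II = COP_actual/COP_Carnot = 10.15/34.78 = 0.2919.

0.29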